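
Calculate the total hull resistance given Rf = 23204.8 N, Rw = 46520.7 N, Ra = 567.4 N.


Formula: Rt = Rf + Rw + Ra
Substituting: Rt = 23204.8 + 46520.7 + 567.4
Result: Rt = 70292.9 N

70292.9 N


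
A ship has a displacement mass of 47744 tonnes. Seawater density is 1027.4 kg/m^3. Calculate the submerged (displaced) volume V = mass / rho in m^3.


Formula: V = mass / rho
Step 1 — convert tonnes to kg: 47744 t * 1000 = 47744000 kg
Step 2 — V = 47744000 / 1027.4 ≈ 46471 m^3 (5 s.f.)

46471 m^3


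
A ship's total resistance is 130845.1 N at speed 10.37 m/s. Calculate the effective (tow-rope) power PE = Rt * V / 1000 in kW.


Formula: PE = Rt * V / 1000 (kW)
Step 1 — PE (W) = 130845.1 * 10.37 = 1356863.687 W
Step 2 — PE (kW) = 1356863.687 / 1000 ≈ 1356.9 kW (5 s.f.)

1356.9 kW


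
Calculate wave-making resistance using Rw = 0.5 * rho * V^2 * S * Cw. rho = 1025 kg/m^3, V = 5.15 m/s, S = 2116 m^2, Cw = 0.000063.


Formula: Rw = 0.5 * rho * V^2 * S * Cw
Step 1 — V^2 = 5.15^2 = 26.5225
Step 2 — 0.5 * rho * V^2 = 0.5 * 1025 * 26.5225 = 13592.78125
Step 3 — Rw = 13592.78125 * 2116 * 0.000063 ≈ 1812.0 N (5 s.f.)

1812.0 N


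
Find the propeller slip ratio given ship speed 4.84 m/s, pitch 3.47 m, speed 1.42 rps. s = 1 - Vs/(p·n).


Formula: s = 1 - Vs / (p * n)
Step 1 — p * n = 3.47 * 1.42 = 4.9274
Step 2 — Vs / (p*n) = 4.84 / 4.9274 = 0.982262 (6 d.p.)
Step 3 — s = 1 - 0.982262 = 0.017738

0.017738


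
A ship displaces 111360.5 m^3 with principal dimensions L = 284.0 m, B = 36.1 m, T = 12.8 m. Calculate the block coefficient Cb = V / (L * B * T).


Formula: Cb = V / (L * B * T)
Step 1 — L * B * T = 284.0 * 36.1 * 12.8 = 131230.72 m^3
Step 2 — Cb = 111360.5 / 131230.72 ≈ 0.84859 (5 s.f.)

0.84859


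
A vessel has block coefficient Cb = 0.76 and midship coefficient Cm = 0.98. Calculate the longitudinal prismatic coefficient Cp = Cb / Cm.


Formula: Cp = Cb / Cm
Substituting: Cp = 0.76 / 0.98
Result: Cp ≈ 0.77551 (5 s.f.)

0.77551


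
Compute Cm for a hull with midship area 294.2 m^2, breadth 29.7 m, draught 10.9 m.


Formula: Cm = Am / (B * T)
Step 1 — B * T = 29.7 * 10.9 = 323.73 m^2
Step 2 — Cm = 294.2 / 323.73 ≈ 0.90878 (5 s.f.)

0.90878


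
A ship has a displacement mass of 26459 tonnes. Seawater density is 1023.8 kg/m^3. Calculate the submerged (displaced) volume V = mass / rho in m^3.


Formula: V = mass / rho
Step 1 — convert tonnes to kg: 26459 t * 1000 = 26459000 kg
Step 2 — V = 26459000 / 1023.8 ≈ 25844 m^3 (5 s.f.)

25844 m^3


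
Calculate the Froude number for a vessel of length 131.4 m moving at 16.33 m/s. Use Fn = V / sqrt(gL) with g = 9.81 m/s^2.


Formula: Fn = V / sqrt(g * L)
Step 1 — g * L = 9.81 * 131.4 = 1289.034
Step 2 — sqrt(g * L) = sqrt(1289.034) = 35.90312
Step 3 — Fn = 16.33 / 35.90312 ≈ 0.45484 (5 s.f.)

0.45484


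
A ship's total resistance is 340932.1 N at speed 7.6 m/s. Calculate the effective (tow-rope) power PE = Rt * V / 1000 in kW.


Formula: PE = Rt * V / 1000 (kW)
Step 1 — PE (W) = 340932.1 * 7.6 = 2591083.96 W
Step 2 — PE (kW) = 2591083.96 / 1000 ≈ 2591.1 kW (5 s.f.)

2591.1 kW


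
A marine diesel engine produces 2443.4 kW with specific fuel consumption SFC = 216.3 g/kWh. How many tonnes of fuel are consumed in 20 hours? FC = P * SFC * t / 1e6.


Formula: FC (tonnes) = P * SFC * t / 1,000,000
Step 1 — P * SFC * t = 2443.4 * 216.3 * 20 = 10570148.4 g
Step 2 — FC (tonnes) = 10570148.4 / 1,000,000 ≈ 10.570 tonnes (5 s.f.)

10.570 tonnes


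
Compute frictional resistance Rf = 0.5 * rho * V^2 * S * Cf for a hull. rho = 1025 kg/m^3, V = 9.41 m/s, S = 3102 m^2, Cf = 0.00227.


Formula: Rf = 0.5 * rho * V^2 * S * Cf
Step 1 — V^2 = 9.41^2 = 88.5481
Step 2 — 0.5 * rho * V^2 = 0.5 * 1025 * 88.5481 = 45380.90125
Step 3 — Rf = 45380.90125 * 3102 * 0.00227 ≈ 319550 N (5 s.f.)

319550 N


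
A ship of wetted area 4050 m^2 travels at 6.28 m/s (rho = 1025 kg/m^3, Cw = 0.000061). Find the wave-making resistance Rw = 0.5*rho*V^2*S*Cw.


Formula: Rw = 0.5 * rho * V^2 * S * Cw
Step 1 — V^2 = 6.28^2 = 39.4384
Step 2 — 0.5 * rho * V^2 = 0.5 * 1025 * 39.4384 = 20212.18
Step 3 — Rw = 20212.18 * 4050 * 0.000061 ≈ 4993.4 N (5 s.f.)

4993.4 N


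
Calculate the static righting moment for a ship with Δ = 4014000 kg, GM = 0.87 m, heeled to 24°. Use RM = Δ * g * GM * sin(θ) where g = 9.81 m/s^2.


Formula: GZ = GM * sin(theta); RM = disp * g * GZ
Step 1 — GZ = 0.87 * sin(24°) = 0.87 * 0.406737 = 0.353861 m
Step 2 — RM = 4014000 * 9.81 * 0.353861 ≈ 13934000 N·m (5 s.f.)

13934000 N·m


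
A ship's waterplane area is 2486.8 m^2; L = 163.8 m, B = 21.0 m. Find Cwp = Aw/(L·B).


Formula: Cwp = Aw / (L * B)
Step 1 — L * B = 163.8 * 21.0 = 3439.8 m^2
Step 2 — Cwp = 2486.8 / 3439.8 ≈ 0.72295 (5 s.f.)

0.72295


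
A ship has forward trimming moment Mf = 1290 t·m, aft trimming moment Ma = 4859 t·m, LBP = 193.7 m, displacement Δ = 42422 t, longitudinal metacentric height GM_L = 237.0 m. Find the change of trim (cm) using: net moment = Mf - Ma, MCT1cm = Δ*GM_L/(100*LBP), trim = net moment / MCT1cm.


Formula: net trimming moment = Mf - Ma; MCT1cm = Δ*GM_L/(100*LBP); trim = net moment / MCT1cm
Step 1 — net trimming moment = 1290 - 4859 = -3569 t·m
Step 2 — MCT1cm = 42422 * 237.0 / (100 * 193.7) = 519.0508 t·m/cm
Step 3 — trim = -3569 / 519.0508 ≈ -6.8760 cm (5 s.f.)

-6.8760 cm


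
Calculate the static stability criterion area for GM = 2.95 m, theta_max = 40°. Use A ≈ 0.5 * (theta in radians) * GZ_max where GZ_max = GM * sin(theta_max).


Formula: GZ_max = GM * sin(theta); Area = 0.5 * theta_rad * GZ_max
Step 1 — GZ_max = 2.95 * sin(40°) = 2.95 * 0.642788 = 1.896225 m
Step 2 — theta_rad = 40 * pi/180 = 0.698132 rad
Step 3 — Area = 0.5 * 0.698132 * 1.896225 ≈ 0.66191 m·rad (5 s.f.)

0.66191 m·rad


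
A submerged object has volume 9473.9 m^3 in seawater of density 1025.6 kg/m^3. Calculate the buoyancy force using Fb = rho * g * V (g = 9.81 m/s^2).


Formula: Fb = rho * g * V
Substituting: Fb = 1025.6 * 9.81 * 9473.9
Intermediate: 1025.6 * 9.81 = 10061.136
Result: Fb = 10061.136 * 9473.9 ≈ 95318000 N (5 s.f.)

95318000 N


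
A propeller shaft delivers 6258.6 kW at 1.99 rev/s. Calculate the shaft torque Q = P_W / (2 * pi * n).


Formula: Q = P_W / (2 * pi * n)
Step 1 — P_W = 6258.6 kW * 1000 = 6258600.0 W
Step 2 — 2 * pi * n = 2 * pi * 1.99 = 12.503539
Step 3 — Q = 6258600.0 / 12.503539 ≈ 500550 N·m (5 s.f.)

500550 N·m


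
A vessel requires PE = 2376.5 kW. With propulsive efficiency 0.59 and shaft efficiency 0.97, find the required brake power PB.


Formula: PB = PE / (eta_D * eta_S)
Step 1 — combined efficiency = eta_D * eta_S = 0.59 * 0.97 = 0.5723
Step 2 — PB = 2376.5 / 0.5723 ≈ 4152.5 kW (5 s.f.)

4152.5 kW


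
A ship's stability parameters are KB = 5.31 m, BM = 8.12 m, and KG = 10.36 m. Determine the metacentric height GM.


Formula: GM = KB + BM - KG
Step 1 — KM = KB + BM = 5.31 + 8.12 = 13.43 m
Step 2 — GM = KM - KG = 13.43 - 10.36 = 3.07 m

3.07 m


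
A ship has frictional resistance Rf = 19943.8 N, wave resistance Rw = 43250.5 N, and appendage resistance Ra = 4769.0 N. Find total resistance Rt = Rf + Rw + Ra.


Formula: Rt = Rf + Rw + Ra
Substituting: Rt = 19943.8 + 43250.5 + 4769.0
Result: Rt = 67963.3 N

67963.3 N


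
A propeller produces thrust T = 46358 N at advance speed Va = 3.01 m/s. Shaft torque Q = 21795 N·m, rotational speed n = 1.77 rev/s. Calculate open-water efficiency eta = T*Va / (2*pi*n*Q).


Formula: eta = T * Va / (2 * pi * n * Q)
Step 1 — numerator = T * Va = 46358 * 3.01 = 139537.58
Step 2 — 2 * pi * n = 2 * pi * 1.77 = 11.121238
Step 3 — denominator = 11.121238 * 21795 = 242387.38
Step 4 — eta = 139537.58 / 242387.38 ≈ 0.57568 (5 s.f.)

0.57568


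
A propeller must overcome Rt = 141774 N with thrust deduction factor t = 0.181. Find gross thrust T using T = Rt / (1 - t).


Formula: T = Rt / (1 - t)
Step 1 — (1 - t) = 1 - 0.181 = 0.819
Step 2 — T = 141774 / 0.819 ≈ 173110 N (5 s.f.)

173110 N


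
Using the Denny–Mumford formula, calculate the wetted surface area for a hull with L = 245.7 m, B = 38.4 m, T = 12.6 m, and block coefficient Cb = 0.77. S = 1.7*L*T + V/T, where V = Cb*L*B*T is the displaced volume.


Formula: S = 1.7*L*T + V/T with V = Cb*L*B*T, i.e. S = L * (1.7*T + Cb*B)
Step 1 — 1.7*T = 1.7 * 12.6 = 21.42 m
Step 2 — Cb*B = 0.77 * 38.4 = 29.568 m
Step 3 — 1.7*T + Cb*B = 21.42 + 29.568 = 50.988 m
Step 4 — S = 245.7 * 50.988 ≈ 12528 m^2 (5 s.f.)

12528 m^2


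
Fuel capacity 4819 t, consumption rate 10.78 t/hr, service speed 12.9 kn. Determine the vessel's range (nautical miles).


Formula: endurance = fuel / rate; range = endurance * speed
Step 1 — endurance = 4819 / 10.78 = 447.0315 hours
Step 2 — range = 447.0315 * 12.9 ≈ 5766.7 nautical miles (5 s.f.)

5766.7 NM


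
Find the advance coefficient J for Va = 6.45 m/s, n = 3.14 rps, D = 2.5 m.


Formula: J = Va / (n * D)
Step 1 — n * D = 3.14 * 2.5 = 7.85
Step 2 — J = 6.45 / 7.85 ≈ 0.82166 (5 s.f.)

0.82166


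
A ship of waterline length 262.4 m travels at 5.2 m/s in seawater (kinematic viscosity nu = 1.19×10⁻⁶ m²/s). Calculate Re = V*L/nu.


Formula: Re = V * L / nu
Step 1 — V * L = 5.2 * 262.4 = 1364.48 m^2/s
Step 2 — Re = 1364.48 / 1.19e-6 = 1.15e+09

1.15e+09


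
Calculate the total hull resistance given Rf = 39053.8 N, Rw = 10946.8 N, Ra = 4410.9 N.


Formula: Rt = Rf + Rw + Ra
Substituting: Rt = 39053.8 + 10946.8 + 4410.9
Result: Rt = 54411.5 N

54411.5 N


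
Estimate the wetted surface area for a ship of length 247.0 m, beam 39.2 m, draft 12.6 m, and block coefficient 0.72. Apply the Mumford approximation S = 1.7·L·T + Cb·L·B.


Formula: S = 1.7*L*T + V/T with V = Cb*L*B*T, i.e. S = L * (1.7*T + Cb*B)
Step 1 — 1.7*T = 1.7 * 12.6 = 21.42 m
Step 2 — Cb*B = 0.72 * 39.2 = 28.224 m
Step 3 — 1.7*T + Cb*B = 21.42 + 28.224 = 49.644 m
Step 4 — S = 247.0 * 49.644 ≈ 12262 m^2 (5 s.f.)

12262 m^2


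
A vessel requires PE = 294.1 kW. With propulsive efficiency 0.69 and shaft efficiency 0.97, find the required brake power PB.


Formula: PB = PE / (eta_D * eta_S)
Step 1 — combined efficiency = eta_D * eta_S = 0.69 * 0.97 = 0.6693
Step 2 — PB = 294.1 / 0.6693 ≈ 439.41 kW (5 s.f.)

439.41 kW


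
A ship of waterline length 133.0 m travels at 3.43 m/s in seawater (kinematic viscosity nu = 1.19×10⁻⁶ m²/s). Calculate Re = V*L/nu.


Formula: Re = V * L / nu
Step 1 — V * L = 3.43 * 133.0 = 456.19 m^2/s
Step 2 — Re = 456.19 / 1.19e-6 = 3.83e+08

3.83e+08


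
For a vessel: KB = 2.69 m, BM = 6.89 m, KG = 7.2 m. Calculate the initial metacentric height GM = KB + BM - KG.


Formula: GM = KB + BM - KG
Step 1 — KM = KB + BM = 2.69 + 6.89 = 9.58 m
Step 2 — GM = KM - KG = 9.58 - 7.2 = 2.38 m

2.38 m


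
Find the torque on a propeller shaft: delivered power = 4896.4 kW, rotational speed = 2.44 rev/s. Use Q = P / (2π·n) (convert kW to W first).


Formula: Q = P_W / (2 * pi * n)
Step 1 — P_W = 4896.4 kW * 1000 = 4896400.0 W
Step 2 — 2 * pi * n = 2 * pi * 2.44 = 15.330972
Step 3 — Q = 4896400.0 / 15.330972 ≈ 319380 N·m (5 s.f.)

319380 N·m


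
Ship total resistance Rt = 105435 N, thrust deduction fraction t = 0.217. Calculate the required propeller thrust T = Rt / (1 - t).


Formula: T = Rt / (1 - t)
Step 1 — (1 - t) = 1 - 0.217 = 0.783
Step 2 — T = 105435 / 0.783 ≈ 134660 N (5 s.f.)

134660 N


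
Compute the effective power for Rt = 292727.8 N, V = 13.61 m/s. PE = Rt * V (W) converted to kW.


Formula: PE = Rt * V / 1000 (kW)
Step 1 — PE (W) = 292727.8 * 13.61 = 3984025.358 W
Step 2 — PE (kW) = 3984025.358 / 1000 ≈ 3984.0 kW (5 s.f.)

3984.0 kW


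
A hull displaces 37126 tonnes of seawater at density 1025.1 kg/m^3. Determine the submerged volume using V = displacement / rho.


Formula: V = mass / rho
Step 1 — convert tonnes to kg: 37126 t * 1000 = 37126000 kg
Step 2 — V = 37126000 / 1025.1 ≈ 36217 m^3 (5 s.f.)

36217 m^3


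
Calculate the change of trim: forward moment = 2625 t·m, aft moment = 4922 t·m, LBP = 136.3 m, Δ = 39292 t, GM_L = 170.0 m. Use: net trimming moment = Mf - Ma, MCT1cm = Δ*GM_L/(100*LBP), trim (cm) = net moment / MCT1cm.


Formula: net trimming moment = Mf - Ma; MCT1cm = Δ*GM_L/(100*LBP); trim = net moment / MCT1cm
Step 1 — net trimming moment = 2625 - 4922 = -2297 t·m
Step 2 — MCT1cm = 39292 * 170.0 / (100 * 136.3) = 490.069 t·m/cm
Step 3 — trim = -2297 / 490.069 ≈ -4.6871 cm (5 s.f.)

-4.6871 cm


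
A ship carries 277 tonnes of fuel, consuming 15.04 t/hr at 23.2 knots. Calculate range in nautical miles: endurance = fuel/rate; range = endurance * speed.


Formula: endurance = fuel / rate; range = endurance * speed
Step 1 — endurance = 277 / 15.04 = 18.4176 hours
Step 2 — range = 18.4176 * 23.2 ≈ 427.29 nautical miles (5 s.f.)

427.29 NM


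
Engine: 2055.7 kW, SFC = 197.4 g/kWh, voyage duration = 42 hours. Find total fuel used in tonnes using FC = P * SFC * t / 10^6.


Formula: FC (tonnes) = P * SFC * t / 1,000,000
Step 1 — P * SFC * t = 2055.7 * 197.4 * 42 = 17043397.56 g
Step 2 — FC (tonnes) = 17043397.56 / 1,000,000 ≈ 17.043 tonnes (5 s.f.)

17.043 tonnes


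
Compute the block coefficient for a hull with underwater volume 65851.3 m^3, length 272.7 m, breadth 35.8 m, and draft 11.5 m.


Formula: Cb = V / (L * B * T)
Step 1 — L * B * T = 272.7 * 35.8 * 11.5 = 112270.59 m^3
Step 2 — Cb = 65851.3 / 112270.59 ≈ 0.58654 (5 s.f.)

0.58654


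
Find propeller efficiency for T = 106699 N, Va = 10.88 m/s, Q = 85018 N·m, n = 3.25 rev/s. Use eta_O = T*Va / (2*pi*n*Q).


Formula: eta = T * Va / (2 * pi * n * Q)
Step 1 — numerator = T * Va = 106699 * 10.88 = 1160885.12
Step 2 — 2 * pi * n = 2 * pi * 3.25 = 20.420352
Step 3 — denominator = 20.420352 * 85018 = 1736097.49
Step 4 — eta = 1160885.12 / 1736097.49 ≈ 0.66868 (5 s.f.)

0.66868


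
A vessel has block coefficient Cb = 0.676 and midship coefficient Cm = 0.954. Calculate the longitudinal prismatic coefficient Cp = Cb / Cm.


Formula: Cp = Cb / Cm
Substituting: Cp = 0.676 / 0.954
Result: Cp ≈ 0.70860 (5 s.f.)

0.70860


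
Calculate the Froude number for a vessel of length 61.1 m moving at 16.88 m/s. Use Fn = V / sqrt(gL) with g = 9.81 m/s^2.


Formula: Fn = V / sqrt(g * L)
Step 1 — g * L = 9.81 * 61.1 = 599.391
Step 2 — sqrt(g * L) = sqrt(599.391) = 24.482463
Step 3 — Fn = 16.88 / 24.482463 ≈ 0.68947 (5 s.f.)

0.68947


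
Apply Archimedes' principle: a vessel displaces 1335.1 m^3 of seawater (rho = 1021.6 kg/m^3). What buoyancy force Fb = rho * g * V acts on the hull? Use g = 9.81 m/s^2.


Formula: Fb = rho * g * V
Substituting: Fb = 1021.6 * 9.81 * 1335.1
Intermediate: 1021.6 * 9.81 = 10021.896
Result: Fb = 10021.896 * 1335.1 ≈ 13380000 N (5 s.f.)

13380000 N


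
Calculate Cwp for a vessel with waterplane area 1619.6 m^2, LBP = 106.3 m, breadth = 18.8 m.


Formula: Cwp = Aw / (L * B)
Step 1 — L * B = 106.3 * 18.8 = 1998.44 m^2
Step 2 — Cwp = 1619.6 / 1998.44 ≈ 0.81043 (5 s.f.)

0.81043


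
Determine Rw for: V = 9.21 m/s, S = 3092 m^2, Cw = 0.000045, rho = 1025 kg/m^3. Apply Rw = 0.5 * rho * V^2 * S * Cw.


Formula: Rw = 0.5 * rho * V^2 * S * Cw
Step 1 — V^2 = 9.21^2 = 84.8241
Step 2 — 0.5 * rho * V^2 = 0.5 * 1025 * 84.8241 = 43472.35125
Step 3 — Rw = 43472.35125 * 3092 * 0.000045 ≈ 6048.7 N (5 s.f.)

6048.7 N


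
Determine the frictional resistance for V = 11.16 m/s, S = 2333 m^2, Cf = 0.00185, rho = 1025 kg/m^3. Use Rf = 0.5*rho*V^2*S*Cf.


Formula: Rf = 0.5 * rho * V^2 * S * Cf
Step 1 — V^2 = 11.16^2 = 124.5456
Step 2 — 0.5 * rho * V^2 = 0.5 * 1025 * 124.5456 = 63829.62
Step 3 — Rf = 63829.62 * 2333 * 0.00185 ≈ 275490 N (5 s.f.)

275490 N


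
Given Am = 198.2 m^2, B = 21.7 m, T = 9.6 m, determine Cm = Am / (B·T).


Formula: Cm = Am / (B * T)
Step 1 — B * T = 21.7 * 9.6 = 208.32 m^2
Step 2 — Cm = 198.2 / 208.32 ≈ 0.95142 (5 s.f.)

0.95142


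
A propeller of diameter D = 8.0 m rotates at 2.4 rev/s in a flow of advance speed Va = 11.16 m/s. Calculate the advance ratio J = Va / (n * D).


Formula: J = Va / (n * D)
Step 1 — n * D = 2.4 * 8.0 = 19.2
Step 2 — J = 11.16 / 19.2 ≈ 0.58125 (5 s.f.)

0.58125


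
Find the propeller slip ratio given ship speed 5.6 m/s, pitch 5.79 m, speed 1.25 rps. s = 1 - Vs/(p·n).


Formula: s = 1 - Vs / (p * n)
Step 1 — p * n = 5.79 * 1.25 = 7.2375
Step 2 — Vs / (p*n) = 5.6 / 7.2375 = 0.773748 (6 d.p.)
Step 3 — s = 1 - 0.773748 = 0.226252

0.226252


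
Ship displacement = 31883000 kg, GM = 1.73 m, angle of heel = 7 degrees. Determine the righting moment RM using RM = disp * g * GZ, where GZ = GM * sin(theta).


Formula: GZ = GM * sin(theta); RM = disp * g * GZ
Step 1 — GZ = 1.73 * sin(7°) = 1.73 * 0.121869 = 0.210833 m
Step 2 — RM = 31883000 * 9.81 * 0.210833 ≈ 65943000 N·m (5 s.f.)

65943000 N·m


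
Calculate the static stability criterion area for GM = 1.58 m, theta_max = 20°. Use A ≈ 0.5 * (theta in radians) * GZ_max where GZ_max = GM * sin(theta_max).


Formula: GZ_max = GM * sin(theta); Area = 0.5 * theta_rad * GZ_max
Step 1 — GZ_max = 1.58 * sin(20°) = 1.58 * 0.34202 = 0.540392 m
Step 2 — theta_rad = 20 * pi/180 = 0.349066 rad
Step 3 — Area = 0.5 * 0.349066 * 0.540392 ≈ 0.094316 m·rad (5 s.f.)

0.094316 m·rad


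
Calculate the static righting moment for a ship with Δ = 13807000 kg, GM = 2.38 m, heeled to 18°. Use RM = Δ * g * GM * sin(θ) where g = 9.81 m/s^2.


Formula: GZ = GM * sin(theta); RM = disp * g * GZ
Step 1 — GZ = 2.38 * sin(18°) = 2.38 * 0.309017 = 0.73546 m
Step 2 — RM = 13807000 * 9.81 * 0.73546 ≈ 99616000 N·m (5 s.f.)

99616000 N·m


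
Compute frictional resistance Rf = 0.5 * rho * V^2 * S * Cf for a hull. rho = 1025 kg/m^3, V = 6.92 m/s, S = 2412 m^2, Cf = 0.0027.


Formula: Rf = 0.5 * rho * V^2 * S * Cf
Step 1 — V^2 = 6.92^2 = 47.8864
Step 2 — 0.5 * rho * V^2 = 0.5 * 1025 * 47.8864 = 24541.78
Step 3 — Rf = 24541.78 * 2412 * 0.0027 ≈ 159830 N (5 s.f.)

159830 N


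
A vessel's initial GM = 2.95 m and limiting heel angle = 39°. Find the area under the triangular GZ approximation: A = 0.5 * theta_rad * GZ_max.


Formula: GZ_max = GM * sin(theta); Area = 0.5 * theta_rad * GZ_max
Step 1 — GZ_max = 2.95 * sin(39°) = 2.95 * 0.62932 = 1.856494 m
Step 2 — theta_rad = 39 * pi/180 = 0.680678 rad
Step 3 — Area = 0.5 * 0.680678 * 1.856494 ≈ 0.63184 m·rad (5 s.f.)

0.63184 m·rad


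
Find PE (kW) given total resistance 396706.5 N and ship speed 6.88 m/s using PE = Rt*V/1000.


Formula: PE = Rt * V / 1000 (kW)
Step 1 — PE (W) = 396706.5 * 6.88 = 2729340.72 W
Step 2 — PE (kW) = 2729340.72 / 1000 ≈ 2729.3 kW (5 s.f.)

2729.3 kW


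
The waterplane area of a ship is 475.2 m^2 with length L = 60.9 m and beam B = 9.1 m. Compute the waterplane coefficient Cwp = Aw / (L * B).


Formula: Cwp = Aw / (L * B)
Step 1 — L * B = 60.9 * 9.1 = 554.19 m^2
Step 2 — Cwp = 475.2 / 554.19 ≈ 0.85747 (5 s.f.)

0.85747


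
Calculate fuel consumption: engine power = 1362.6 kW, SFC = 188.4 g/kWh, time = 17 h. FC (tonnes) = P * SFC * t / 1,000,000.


Formula: FC (tonnes) = P * SFC * t / 1,000,000
Step 1 — P * SFC * t = 1362.6 * 188.4 * 17 = 4364135.28 g
Step 2 — FC (tonnes) = 4364135.28 / 1,000,000 ≈ 4.3641 tonnes (5 s.f.)

4.3641 tonnes


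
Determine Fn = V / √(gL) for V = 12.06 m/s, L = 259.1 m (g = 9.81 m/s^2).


Formula: Fn = V / sqrt(g * L)
Step 1 — g * L = 9.81 * 259.1 = 2541.771
Step 2 — sqrt(g * L) = sqrt(2541.771) = 50.41598
Step 3 — Fn = 12.06 / 50.41598 ≈ 0.23921 (5 s.f.)

0.23921


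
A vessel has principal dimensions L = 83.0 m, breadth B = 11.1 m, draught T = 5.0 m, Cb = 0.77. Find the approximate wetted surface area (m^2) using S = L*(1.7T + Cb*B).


Formula: S = 1.7*L*T + V/T with V = Cb*L*B*T, i.e. S = L * (1.7*T + Cb*B)
Step 1 — 1.7*T = 1.7 * 5.0 = 8.5 m
Step 2 — Cb*B = 0.77 * 11.1 = 8.547 m
Step 3 — 1.7*T + Cb*B = 8.5 + 8.547 = 17.047 m
Step 4 — S = 83.0 * 17.047 ≈ 1414.9 m^2 (5 s.f.)

1414.9 m^2


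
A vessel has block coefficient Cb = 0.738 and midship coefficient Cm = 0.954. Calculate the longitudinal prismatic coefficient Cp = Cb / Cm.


Formula: Cp = Cb / Cm
Substituting: Cp = 0.738 / 0.954
Result: Cp ≈ 0.77358 (5 s.f.)

0.77358


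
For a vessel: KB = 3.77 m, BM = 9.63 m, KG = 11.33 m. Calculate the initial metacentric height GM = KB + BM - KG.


Formula: GM = KB + BM - KG
Step 1 — KM = KB + BM = 3.77 + 9.63 = 13.4 m
Step 2 — GM = KM - KG = 13.4 - 11.33 = 2.07 m

2.07 m


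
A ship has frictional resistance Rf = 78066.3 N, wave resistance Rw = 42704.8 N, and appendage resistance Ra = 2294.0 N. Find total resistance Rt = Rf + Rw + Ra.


Formula: Rt = Rf + Rw + Ra
Substituting: Rt = 78066.3 + 42704.8 + 2294.0
Result: Rt = 123065.1 N

123065.1 N


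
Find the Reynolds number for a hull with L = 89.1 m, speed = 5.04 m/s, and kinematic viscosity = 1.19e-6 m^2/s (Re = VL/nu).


Formula: Re = V * L / nu
Step 1 — V * L = 5.04 * 89.1 = 449.064 m^2/s
Step 2 — Re = 449.064 / 1.19e-6 = 3.77e+08

3.77e+08


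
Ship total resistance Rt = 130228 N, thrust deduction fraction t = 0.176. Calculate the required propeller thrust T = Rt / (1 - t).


Formula: T = Rt / (1 - t)
Step 1 — (1 - t) = 1 - 0.176 = 0.824
Step 2 — T = 130228 / 0.824 ≈ 158040 N (5 s.f.)

158040 N


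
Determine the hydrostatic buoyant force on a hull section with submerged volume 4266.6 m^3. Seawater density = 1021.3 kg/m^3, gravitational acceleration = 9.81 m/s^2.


Formula: Fb = rho * g * V
Substituting: Fb = 1021.3 * 9.81 * 4266.6
Intermediate: 1021.3 * 9.81 = 10018.953
Result: Fb = 10018.953 * 4266.6 ≈ 42747000 N (5 s.f.)

42747000 N


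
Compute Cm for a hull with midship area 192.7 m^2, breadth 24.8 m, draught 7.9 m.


Formula: Cm = Am / (B * T)
Step 1 — B * T = 24.8 * 7.9 = 195.92 m^2
Step 2 — Cm = 192.7 / 195.92 ≈ 0.98356 (5 s.f.)

0.98356


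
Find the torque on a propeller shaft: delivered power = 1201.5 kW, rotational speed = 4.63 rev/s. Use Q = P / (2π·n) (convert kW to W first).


Formula: Q = P_W / (2 * pi * n)
Step 1 — P_W = 1201.5 kW * 1000 = 1201500.0 W
Step 2 — 2 * pi * n = 2 * pi * 4.63 = 29.091148
Step 3 — Q = 1201500.0 / 29.091148 ≈ 41301 N·m (5 s.f.)

41301 N·m


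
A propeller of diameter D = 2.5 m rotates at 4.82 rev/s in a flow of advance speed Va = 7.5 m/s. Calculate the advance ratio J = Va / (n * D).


Formula: J = Va / (n * D)
Step 1 — n * D = 4.82 * 2.5 = 12.05
Step 2 — J = 7.5 / 12.05 ≈ 0.62241 (5 s.f.)

0.62241


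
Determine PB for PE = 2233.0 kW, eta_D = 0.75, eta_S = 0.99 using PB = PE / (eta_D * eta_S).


Formula: PB = PE / (eta_D * eta_S)
Step 1 — combined efficiency = eta_D * eta_S = 0.75 * 0.99 = 0.7425
Step 2 — PB = 2233.0 / 0.7425 ≈ 3007.4 kW (5 s.f.)

3007.4 kW


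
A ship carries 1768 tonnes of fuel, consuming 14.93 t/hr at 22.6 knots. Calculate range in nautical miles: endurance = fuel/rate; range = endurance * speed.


Formula: endurance = fuel / rate; range = endurance * speed
Step 1 — endurance = 1768 / 14.93 = 118.4193 hours
Step 2 — range = 118.4193 * 22.6 ≈ 2676.3 nautical miles (5 s.f.)

2676.3 NM


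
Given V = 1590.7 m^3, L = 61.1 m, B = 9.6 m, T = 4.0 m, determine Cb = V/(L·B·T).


Formula: Cb = V / (L * B * T)
Step 1 — L * B * T = 61.1 * 9.6 * 4.0 = 2346.24 m^3
Step 2 — Cb = 1590.7 / 2346.24 ≈ 0.67798 (5 s.f.)

0.67798


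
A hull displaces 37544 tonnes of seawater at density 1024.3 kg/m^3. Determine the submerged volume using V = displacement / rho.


Formula: V = mass / rho
Step 1 — convert tonnes to kg: 37544 t * 1000 = 37544000 kg
Step 2 — V = 37544000 / 1024.3 ≈ 36653 m^3 (5 s.f.)

36653 m^3


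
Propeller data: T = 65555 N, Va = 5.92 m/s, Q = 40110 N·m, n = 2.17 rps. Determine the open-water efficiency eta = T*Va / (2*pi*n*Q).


Formula: eta = T * Va / (2 * pi * n * Q)
Step 1 — numerator = T * Va = 65555 * 5.92 = 388085.6
Step 2 — 2 * pi * n = 2 * pi * 2.17 = 13.634512
Step 3 — denominator = 13.634512 * 40110 = 546880.28
Step 4 — eta = 388085.6 / 546880.28 ≈ 0.70964 (5 s.f.)

0.70964


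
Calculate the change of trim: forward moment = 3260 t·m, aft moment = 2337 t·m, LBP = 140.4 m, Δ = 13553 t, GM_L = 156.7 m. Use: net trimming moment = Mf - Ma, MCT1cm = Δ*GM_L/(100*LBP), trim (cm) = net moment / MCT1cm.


Formula: net trimming moment = Mf - Ma; MCT1cm = Δ*GM_L/(100*LBP); trim = net moment / MCT1cm
Step 1 — net trimming moment = 3260 - 2337 = 923 t·m
Step 2 — MCT1cm = 13553 * 156.7 / (100 * 140.4) = 151.2646 t·m/cm
Step 3 — trim = 923 / 151.2646 ≈ 6.1019 cm (5 s.f.)

6.1019 cm


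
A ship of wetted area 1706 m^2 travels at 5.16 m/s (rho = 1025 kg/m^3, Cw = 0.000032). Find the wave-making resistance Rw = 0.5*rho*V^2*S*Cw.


Formula: Rw = 0.5 * rho * V^2 * S * Cw
Step 1 — V^2 = 5.16^2 = 26.6256
Step 2 — 0.5 * rho * V^2 = 0.5 * 1025 * 26.6256 = 13645.62
Step 3 — Rw = 13645.62 * 1706 * 0.000032 ≈ 744.94 N (5 s.f.)

744.94 N


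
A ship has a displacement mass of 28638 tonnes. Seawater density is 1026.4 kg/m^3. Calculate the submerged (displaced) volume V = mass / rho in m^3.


Formula: V = mass / rho
Step 1 — convert tonnes to kg: 28638 t * 1000 = 28638000 kg
Step 2 — V = 28638000 / 1026.4 ≈ 27901 m^3 (5 s.f.)

27901 m^3


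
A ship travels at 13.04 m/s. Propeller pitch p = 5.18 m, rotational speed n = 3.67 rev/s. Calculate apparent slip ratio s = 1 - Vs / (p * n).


Formula: s = 1 - Vs / (p * n)
Step 1 — p * n = 5.18 * 3.67 = 19.0106
Step 2 — Vs / (p*n) = 13.04 / 19.0106 = 0.685933 (6 d.p.)
Step 3 — s = 1 - 0.685933 = 0.314067

0.314067


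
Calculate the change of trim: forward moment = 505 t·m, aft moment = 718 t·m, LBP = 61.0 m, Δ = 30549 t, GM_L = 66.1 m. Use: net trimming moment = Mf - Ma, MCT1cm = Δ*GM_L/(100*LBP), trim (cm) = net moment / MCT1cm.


Formula: net trimming moment = Mf - Ma; MCT1cm = Δ*GM_L/(100*LBP); trim = net moment / MCT1cm
Step 1 — net trimming moment = 505 - 718 = -213 t·m
Step 2 — MCT1cm = 30549 * 66.1 / (100 * 61.0) = 331.031 t·m/cm
Step 3 — trim = -213 / 331.031 ≈ -0.64344 cm (5 s.f.)

-0.64344 cm


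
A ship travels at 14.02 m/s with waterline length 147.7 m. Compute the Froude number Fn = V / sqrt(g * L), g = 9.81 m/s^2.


Formula: Fn = V / sqrt(g * L)
Step 1 — g * L = 9.81 * 147.7 = 1448.937
Step 2 — sqrt(g * L) = sqrt(1448.937) = 38.064905
Step 3 — Fn = 14.02 / 38.064905 ≈ 0.36832 (5 s.f.)

0.36832


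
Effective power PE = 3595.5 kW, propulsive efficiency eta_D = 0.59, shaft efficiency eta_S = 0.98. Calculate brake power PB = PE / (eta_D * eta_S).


Formula: PB = PE / (eta_D * eta_S)
Step 1 — combined efficiency = eta_D * eta_S = 0.59 * 0.98 = 0.5782
Step 2 — PB = 3595.5 / 0.5782 ≈ 6218.4 kW (5 s.f.)

6218.4 kW


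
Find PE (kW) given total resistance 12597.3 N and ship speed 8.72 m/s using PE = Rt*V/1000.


Formula: PE = Rt * V / 1000 (kW)
Step 1 — PE (W) = 12597.3 * 8.72 = 109848.456 W
Step 2 — PE (kW) = 109848.456 / 1000 ≈ 109.85 kW (5 s.f.)

109.85 kW


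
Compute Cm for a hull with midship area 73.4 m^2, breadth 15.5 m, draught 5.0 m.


Formula: Cm = Am / (B * T)
Step 1 — B * T = 15.5 * 5.0 = 77.5 m^2
Step 2 — Cm = 73.4 / 77.5 ≈ 0.94710 (5 s.f.)

0.94710


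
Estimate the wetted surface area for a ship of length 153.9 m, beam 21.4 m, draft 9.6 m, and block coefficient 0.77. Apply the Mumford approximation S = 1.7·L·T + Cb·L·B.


Formula: S = 1.7*L*T + V/T with V = Cb*L*B*T, i.e. S = L * (1.7*T + Cb*B)
Step 1 — 1.7*T = 1.7 * 9.6 = 16.32 m
Step 2 — Cb*B = 0.77 * 21.4 = 16.478 m
Step 3 — 1.7*T + Cb*B = 16.32 + 16.478 = 32.798 m
Step 4 — S = 153.9 * 32.798 ≈ 5047.6 m^2 (5 s.f.)

5047.6 m^2


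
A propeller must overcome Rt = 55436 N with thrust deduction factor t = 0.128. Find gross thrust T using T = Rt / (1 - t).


Formula: T = Rt / (1 - t)
Step 1 — (1 - t) = 1 - 0.128 = 0.872
Step 2 — T = 55436 / 0.872 ≈ 63573 N (5 s.f.)

63573 N


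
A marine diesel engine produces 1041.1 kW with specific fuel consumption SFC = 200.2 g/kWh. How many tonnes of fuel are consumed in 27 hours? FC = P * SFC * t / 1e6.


Formula: FC (tonnes) = P * SFC * t / 1,000,000
Step 1 — P * SFC * t = 1041.1 * 200.2 * 27 = 5627561.94 g
Step 2 — FC (tonnes) = 5627561.94 / 1,000,000 ≈ 5.6276 tonnes (5 s.f.)

5.6276 tonnes


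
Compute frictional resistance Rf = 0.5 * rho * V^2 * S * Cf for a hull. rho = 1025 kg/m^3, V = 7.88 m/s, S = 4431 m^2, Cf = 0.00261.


Formula: Rf = 0.5 * rho * V^2 * S * Cf
Step 1 — V^2 = 7.88^2 = 62.0944
Step 2 — 0.5 * rho * V^2 = 0.5 * 1025 * 62.0944 = 31823.38
Step 3 — Rf = 31823.38 * 4431 * 0.00261 ≈ 368030 N (5 s.f.)

368030 N


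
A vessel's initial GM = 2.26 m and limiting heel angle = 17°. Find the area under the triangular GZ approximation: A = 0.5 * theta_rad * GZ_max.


Formula: GZ_max = GM * sin(theta); Area = 0.5 * theta_rad * GZ_max
Step 1 — GZ_max = 2.26 * sin(17°) = 2.26 * 0.292372 = 0.660761 m
Step 2 — theta_rad = 17 * pi/180 = 0.296706 rad
Step 3 — Area = 0.5 * 0.296706 * 0.660761 ≈ 0.098026 m·rad (5 s.f.)

0.098026 m·rad


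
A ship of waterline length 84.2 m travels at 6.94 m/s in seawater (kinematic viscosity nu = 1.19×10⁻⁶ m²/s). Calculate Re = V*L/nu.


Formula: Re = V * L / nu
Step 1 — V * L = 6.94 * 84.2 = 584.348 m^2/s
Step 2 — Re = 584.348 / 1.19e-6 = 4.91e+08

4.91e+08


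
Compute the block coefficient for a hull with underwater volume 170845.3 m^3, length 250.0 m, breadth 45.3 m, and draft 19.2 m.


Formula: Cb = V / (L * B * T)
Step 1 — L * B * T = 250.0 * 45.3 * 19.2 = 217440.0 m^3
Step 2 — Cb = 170845.3 / 217440.0 ≈ 0.78571 (5 s.f.)

0.78571


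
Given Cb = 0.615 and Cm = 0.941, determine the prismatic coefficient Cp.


Formula: Cp = Cb / Cm
Substituting: Cp = 0.615 / 0.941
Result: Cp ≈ 0.65356 (5 s.f.)

0.65356


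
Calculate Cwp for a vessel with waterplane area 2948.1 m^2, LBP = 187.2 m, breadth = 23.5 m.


Formula: Cwp = Aw / (L * B)
Step 1 — L * B = 187.2 * 23.5 = 4399.2 m^2
Step 2 — Cwp = 2948.1 / 4399.2 ≈ 0.67014 (5 s.f.)

0.67014


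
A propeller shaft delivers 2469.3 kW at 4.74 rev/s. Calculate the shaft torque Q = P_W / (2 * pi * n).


Formula: Q = P_W / (2 * pi * n)
Step 1 — P_W = 2469.3 kW * 1000 = 2469300.0 W
Step 2 — 2 * pi * n = 2 * pi * 4.74 = 29.782298
Step 3 — Q = 2469300.0 / 29.782298 ≈ 82912 N·m (5 s.f.)

82912 N·m


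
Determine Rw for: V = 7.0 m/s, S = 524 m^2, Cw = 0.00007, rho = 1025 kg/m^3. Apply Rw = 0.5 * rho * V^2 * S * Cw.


Formula: Rw = 0.5 * rho * V^2 * S * Cw
Step 1 — V^2 = 7.0^2 = 49.0
Step 2 — 0.5 * rho * V^2 = 0.5 * 1025 * 49.0 = 25112.5
Step 3 — Rw = 25112.5 * 524 * 0.00007 ≈ 921.13 N (5 s.f.)

921.13 N


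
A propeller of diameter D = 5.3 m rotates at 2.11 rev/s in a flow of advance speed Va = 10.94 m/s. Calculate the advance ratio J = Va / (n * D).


Formula: J = Va / (n * D)
Step 1 — n * D = 2.11 * 5.3 = 11.183
Step 2 — J = 10.94 / 11.183 ≈ 0.97827 (5 s.f.)

0.97827


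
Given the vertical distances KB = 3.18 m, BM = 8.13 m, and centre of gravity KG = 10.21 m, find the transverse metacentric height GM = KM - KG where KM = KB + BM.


Formula: GM = KB + BM - KG
Step 1 — KM = KB + BM = 3.18 + 8.13 = 11.31 m
Step 2 — GM = KM - KG = 11.31 - 10.21 = 1.1 m

1.1 m


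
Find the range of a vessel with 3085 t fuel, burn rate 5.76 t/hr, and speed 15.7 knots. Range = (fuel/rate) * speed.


Formula: endurance = fuel / rate; range = endurance * speed
Step 1 — endurance = 3085 / 5.76 = 535.5903 hours
Step 2 — range = 535.5903 * 15.7 ≈ 8408.8 nautical miles (5 s.f.)

8408.8 NM


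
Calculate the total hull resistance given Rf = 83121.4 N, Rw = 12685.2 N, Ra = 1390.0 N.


Formula: Rt = Rf + Rw + Ra
Substituting: Rt = 83121.4 + 12685.2 + 1390.0
Result: Rt = 97196.6 N

97196.6 N


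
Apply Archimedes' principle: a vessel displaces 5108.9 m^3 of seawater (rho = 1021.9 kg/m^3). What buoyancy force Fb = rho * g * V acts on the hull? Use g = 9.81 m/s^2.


Formula: Fb = rho * g * V
Substituting: Fb = 1021.9 * 9.81 * 5108.9
Intermediate: 1021.9 * 9.81 = 10024.839
Result: Fb = 10024.839 * 5108.9 ≈ 51216000 N (5 s.f.)

51216000 N


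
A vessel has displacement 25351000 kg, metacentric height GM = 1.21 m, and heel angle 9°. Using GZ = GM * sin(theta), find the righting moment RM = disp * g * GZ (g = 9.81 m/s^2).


Formula: GZ = GM * sin(theta); RM = disp * g * GZ
Step 1 — GZ = 1.21 * sin(9°) = 1.21 * 0.156434 = 0.189285 m
Step 2 — RM = 25351000 * 9.81 * 0.189285 ≈ 47074000 N·m (5 s.f.)

47074000 N·m


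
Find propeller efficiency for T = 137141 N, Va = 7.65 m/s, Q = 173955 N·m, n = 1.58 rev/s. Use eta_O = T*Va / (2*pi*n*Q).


Formula: eta = T * Va / (2 * pi * n * Q)
Step 1 — numerator = T * Va = 137141 * 7.65 = 1049128.65
Step 2 — 2 * pi * n = 2 * pi * 1.58 = 9.927433
Step 3 — denominator = 9.927433 * 173955 = 1726926.61
Step 4 — eta = 1049128.65 / 1726926.61 ≈ 0.60751 (5 s.f.)

0.60751


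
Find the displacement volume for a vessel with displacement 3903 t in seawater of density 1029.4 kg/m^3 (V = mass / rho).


Formula: V = mass / rho
Step 1 — convert tonnes to kg: 3903 t * 1000 = 3903000 kg
Step 2 — V = 3903000 / 1029.4 ≈ 3791.5 m^3 (5 s.f.)

3791.5 m^3


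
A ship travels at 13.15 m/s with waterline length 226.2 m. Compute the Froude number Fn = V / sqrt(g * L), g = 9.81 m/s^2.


Formula: Fn = V / sqrt(g * L)
Step 1 — g * L = 9.81 * 226.2 = 2219.022
Step 2 — sqrt(g * L) = sqrt(2219.022) = 47.106496
Step 3 — Fn = 13.15 / 47.106496 ≈ 0.27915 (5 s.f.)

0.27915


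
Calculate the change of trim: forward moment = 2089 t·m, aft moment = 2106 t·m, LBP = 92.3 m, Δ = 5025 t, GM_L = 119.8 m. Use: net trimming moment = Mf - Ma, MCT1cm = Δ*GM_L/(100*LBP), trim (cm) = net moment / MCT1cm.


Formula: net trimming moment = Mf - Ma; MCT1cm = Δ*GM_L/(100*LBP); trim = net moment / MCT1cm
Step 1 — net trimming moment = 2089 - 2106 = -17 t·m
Step 2 — MCT1cm = 5025 * 119.8 / (100 * 92.3) = 65.2216 t·m/cm
Step 3 — trim = -17 / 65.2216 ≈ -0.26065 cm (5 s.f.)

-0.26065 cm


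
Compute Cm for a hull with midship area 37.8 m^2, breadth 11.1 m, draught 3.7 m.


Formula: Cm = Am / (B * T)
Step 1 — B * T = 11.1 * 3.7 = 41.07 m^2
Step 2 — Cm = 37.8 / 41.07 ≈ 0.92038 (5 s.f.)

0.92038


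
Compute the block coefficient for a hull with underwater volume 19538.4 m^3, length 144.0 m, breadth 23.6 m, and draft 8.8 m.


Formula: Cb = V / (L * B * T)
Step 1 — L * B * T = 144.0 * 23.6 * 8.8 = 29905.92 m^3
Step 2 — Cb = 19538.4 / 29905.92 ≈ 0.65333 (5 s.f.)

0.65333


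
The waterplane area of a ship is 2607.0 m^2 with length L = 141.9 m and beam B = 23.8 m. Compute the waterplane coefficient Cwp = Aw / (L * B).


Formula: Cwp = Aw / (L * B)
Step 1 — L * B = 141.9 * 23.8 = 3377.22 m^2
Step 2 — Cwp = 2607.0 / 3377.22 ≈ 0.77194 (5 s.f.)

0.77194


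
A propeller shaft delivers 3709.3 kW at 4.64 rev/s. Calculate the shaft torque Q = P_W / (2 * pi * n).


Formula: Q = P_W / (2 * pi * n)
Step 1 — P_W = 3709.3 kW * 1000 = 3709300.0 W
Step 2 — 2 * pi * n = 2 * pi * 4.64 = 29.15398
Step 3 — Q = 3709300.0 / 29.15398 ≈ 127230 N·m (5 s.f.)

127230 N·m


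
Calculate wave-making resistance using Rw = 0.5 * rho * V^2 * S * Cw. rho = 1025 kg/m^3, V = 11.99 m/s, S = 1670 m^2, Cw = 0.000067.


Formula: Rw = 0.5 * rho * V^2 * S * Cw
Step 1 — V^2 = 11.99^2 = 143.7601
Step 2 — 0.5 * rho * V^2 = 0.5 * 1025 * 143.7601 = 73677.05125
Step 3 — Rw = 73677.05125 * 1670 * 0.000067 ≈ 8243.7 N (5 s.f.)

8243.7 N


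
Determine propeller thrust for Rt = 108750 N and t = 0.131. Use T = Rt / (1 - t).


Formula: T = Rt / (1 - t)
Step 1 — (1 - t) = 1 - 0.131 = 0.869
Step 2 — T = 108750 / 0.869 ≈ 125140 N (5 s.f.)

125140 N


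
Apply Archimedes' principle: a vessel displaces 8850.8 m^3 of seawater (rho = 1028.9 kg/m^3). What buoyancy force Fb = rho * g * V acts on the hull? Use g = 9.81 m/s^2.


Formula: Fb = rho * g * V
Substituting: Fb = 1028.9 * 9.81 * 8850.8
Intermediate: 1028.9 * 9.81 = 10093.509
Result: Fb = 10093.509 * 8850.8 ≈ 89336000 N (5 s.f.)

89336000 N


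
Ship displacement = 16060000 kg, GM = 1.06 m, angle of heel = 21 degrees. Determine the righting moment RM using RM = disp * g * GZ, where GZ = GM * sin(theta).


Formula: GZ = GM * sin(theta); RM = disp * g * GZ
Step 1 — GZ = 1.06 * sin(21°) = 1.06 * 0.358368 = 0.37987 m
Step 2 — RM = 16060000 * 9.81 * 0.37987 ≈ 59848000 N·m (5 s.f.)

59848000 N·m


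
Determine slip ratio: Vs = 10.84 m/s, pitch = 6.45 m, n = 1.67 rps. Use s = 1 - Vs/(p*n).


Formula: s = 1 - Vs / (p * n)
Step 1 — p * n = 6.45 * 1.67 = 10.7715
Step 2 — Vs / (p*n) = 10.84 / 10.7715 = 1.006359 (6 d.p.)
Step 3 — s = 1 - 1.006359 = -0.006359

-0.006359


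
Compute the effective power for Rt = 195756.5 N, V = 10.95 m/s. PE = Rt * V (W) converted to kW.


Formula: PE = Rt * V / 1000 (kW)
Step 1 — PE (W) = 195756.5 * 10.95 = 2143533.675 W
Step 2 — PE (kW) = 2143533.675 / 1000 ≈ 2143.5 kW (5 s.f.)

2143.5 kW


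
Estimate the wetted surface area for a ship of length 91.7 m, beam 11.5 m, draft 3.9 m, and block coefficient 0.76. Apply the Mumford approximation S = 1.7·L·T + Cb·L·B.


Formula: S = 1.7*L*T + V/T with V = Cb*L*B*T, i.e. S = L * (1.7*T + Cb*B)
Step 1 — 1.7*T = 1.7 * 3.9 = 6.63 m
Step 2 — Cb*B = 0.76 * 11.5 = 8.74 m
Step 3 — 1.7*T + Cb*B = 6.63 + 8.74 = 15.37 m
Step 4 — S = 91.7 * 15.37 ≈ 1409.4 m^2 (5 s.f.)

1409.4 m^2


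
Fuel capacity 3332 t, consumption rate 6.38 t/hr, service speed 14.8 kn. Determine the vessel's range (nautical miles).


Formula: endurance = fuel / rate; range = endurance * speed
Step 1 — endurance = 3332 / 6.38 = 522.2571 hours
Step 2 — range = 522.2571 * 14.8 ≈ 7729.4 nautical miles (5 s.f.)

7729.4 NM


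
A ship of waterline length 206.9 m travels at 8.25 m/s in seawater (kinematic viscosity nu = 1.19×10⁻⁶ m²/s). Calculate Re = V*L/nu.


Formula: Re = V * L / nu
Step 1 — V * L = 8.25 * 206.9 = 1706.925 m^2/s
Step 2 — Re = 1706.925 / 1.19e-6 = 1.43e+09

1.43e+09


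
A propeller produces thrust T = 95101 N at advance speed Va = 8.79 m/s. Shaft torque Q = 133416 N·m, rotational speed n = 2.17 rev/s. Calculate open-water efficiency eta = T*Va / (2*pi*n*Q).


Formula: eta = T * Va / (2 * pi * n * Q)
Step 1 — numerator = T * Va = 95101 * 8.79 = 835937.79
Step 2 — 2 * pi * n = 2 * pi * 2.17 = 13.634512
Step 3 — denominator = 13.634512 * 133416 = 1819062.05
Step 4 — eta = 835937.79 / 1819062.05 ≈ 0.45954 (5 s.f.)

0.45954


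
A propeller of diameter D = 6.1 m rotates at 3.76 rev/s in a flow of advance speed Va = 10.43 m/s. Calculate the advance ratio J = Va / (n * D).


Formula: J = Va / (n * D)
Step 1 — n * D = 3.76 * 6.1 = 22.936
Step 2 — J = 10.43 / 22.936 ≈ 0.45474 (5 s.f.)

0.45474


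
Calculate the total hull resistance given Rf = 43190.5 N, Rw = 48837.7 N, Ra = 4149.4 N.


Formula: Rt = Rf + Rw + Ra
Substituting: Rt = 43190.5 + 48837.7 + 4149.4
Result: Rt = 96177.6 N

96177.6 N


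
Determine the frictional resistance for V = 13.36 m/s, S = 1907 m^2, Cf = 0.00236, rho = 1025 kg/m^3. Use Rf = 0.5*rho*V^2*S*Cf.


Formula: Rf = 0.5 * rho * V^2 * S * Cf
Step 1 — V^2 = 13.36^2 = 178.4896
Step 2 — 0.5 * rho * V^2 = 0.5 * 1025 * 178.4896 = 91475.92
Step 3 — Rf = 91475.92 * 1907 * 0.00236 ≈ 411690 N (5 s.f.)

411690 N


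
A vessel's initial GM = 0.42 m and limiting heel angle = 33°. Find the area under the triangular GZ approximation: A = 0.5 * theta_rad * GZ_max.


Formula: GZ_max = GM * sin(theta); Area = 0.5 * theta_rad * GZ_max
Step 1 — GZ_max = 0.42 * sin(33°) = 0.42 * 0.544639 = 0.228748 m
Step 2 — theta_rad = 33 * pi/180 = 0.575959 rad
Step 3 — Area = 0.5 * 0.575959 * 0.228748 ≈ 0.065875 m·rad (5 s.f.)

0.065875 m·rad
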